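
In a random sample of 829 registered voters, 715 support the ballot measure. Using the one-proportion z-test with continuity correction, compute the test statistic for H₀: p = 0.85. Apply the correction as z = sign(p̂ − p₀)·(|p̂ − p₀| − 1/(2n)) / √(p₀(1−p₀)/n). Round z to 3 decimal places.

z = 0.958

p̂ = 715/829 = 0.86248. p̂ − p₀ = 0.012485.
1/(2n) = 0.000603.
Corrected numerator: |0.012485| − 0.000603 = 0.011882.
Under H₀, SE = √(p₀(1−p₀)/n) = √(0.85·0.15/829) = √0.000153800 = 0.012402.
z = (+)0.011882/0.012402 = 0.958.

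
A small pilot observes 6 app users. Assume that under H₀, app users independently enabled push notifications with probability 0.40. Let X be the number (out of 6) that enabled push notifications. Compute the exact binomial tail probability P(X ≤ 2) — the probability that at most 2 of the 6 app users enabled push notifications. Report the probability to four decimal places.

P = 0.5443

X is binomial with n = 6 and p = 0.40.
P(X ≤ 2) = C(6,0)·0.40^0·0.60^6 + C(6,1)·0.40^1·0.60^5 + C(6,2)·0.40^2·0.60^4.
= 0.046656 + 0.186624 + 0.311040 = 0.5443.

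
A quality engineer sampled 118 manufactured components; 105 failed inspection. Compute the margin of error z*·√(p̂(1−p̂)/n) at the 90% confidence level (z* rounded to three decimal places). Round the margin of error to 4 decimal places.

ME = 0.0474

With x = 105 successes in n = 118, p̂ = 0.88983.
Standard error of p̂: √(0.098032/118) = √0.000830781 = 0.028823.
For 90% confidence, z* = 1.645.
So ME = 0.0474.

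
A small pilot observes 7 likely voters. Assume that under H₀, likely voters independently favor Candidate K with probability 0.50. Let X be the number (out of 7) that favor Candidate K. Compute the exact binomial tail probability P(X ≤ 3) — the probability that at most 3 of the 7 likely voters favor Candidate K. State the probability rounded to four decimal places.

X ~ Binomial(n=7, p=0.50).
P(X ≤ 3) = C(7,0)·0.50^0·0.50^7 + C(7,1)·0.50^1·0.50^6 + C(7,2)·0.50^2·0.50^5 + C(7,3)·0.50^3·0.50^4.
= 0.007812 + 0.054688 + 0.164062 + 0.273438 = 0.5000.

P = 0.5000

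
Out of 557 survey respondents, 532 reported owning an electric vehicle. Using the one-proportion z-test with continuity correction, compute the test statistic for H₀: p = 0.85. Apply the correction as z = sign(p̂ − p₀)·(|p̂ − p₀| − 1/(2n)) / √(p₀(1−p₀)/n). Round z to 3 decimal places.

z = 6.888

The sample proportion is 532/557 = 0.95512. p̂ − p₀ = 0.105117.
1/(2n) = 0.000898.
Corrected numerator: |0.105117| − 0.000898 = 0.104219.
Null standard error: √(0.85·0.15/557) = √0.000228905 = 0.015130.
z = (+)0.104219/0.015130 = 6.888.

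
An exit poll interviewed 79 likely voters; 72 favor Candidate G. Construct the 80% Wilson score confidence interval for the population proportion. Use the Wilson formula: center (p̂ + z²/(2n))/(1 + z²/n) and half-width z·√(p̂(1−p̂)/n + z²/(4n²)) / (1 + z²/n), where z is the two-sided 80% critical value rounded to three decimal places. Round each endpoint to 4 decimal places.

(0.8616, 0.9444)

p̂ = 72/79 = 0.91139; z = 1.282, so z² = 1.643524.
1 + z²/n = 1.020804.
Center = (0.91139 + 0.010402)/1.020804 = 0.90301.
Radicand: p̂(1−p̂)/n + z²/(4n²) = 0.001022232 + 0.000065836 = 0.001088068.
Half-width = z·√(radicand)/denom = 1.282·0.032986/1.020804 = 0.04143.
Interval: 0.90301 ± 0.04143 → (0.8616, 0.9444).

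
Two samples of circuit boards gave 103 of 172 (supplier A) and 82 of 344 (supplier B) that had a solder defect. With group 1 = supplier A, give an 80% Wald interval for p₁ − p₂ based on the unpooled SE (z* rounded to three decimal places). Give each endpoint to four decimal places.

p̂₁ = 0.59884, p̂₂ = 0.23837, so the observed difference is 0.36047.
Unpooled SE = √(p̂₁(1−p̂₁)/n₁ + p̂₂(1−p̂₂)/n₂) = √(0.001396693 + 0.000527764) = 0.043869.
z* = 1.282 at the 80% level. Margin of error = 0.05624.
So the interval runs from 0.3042 to 0.4167.

(0.3042, 0.4167)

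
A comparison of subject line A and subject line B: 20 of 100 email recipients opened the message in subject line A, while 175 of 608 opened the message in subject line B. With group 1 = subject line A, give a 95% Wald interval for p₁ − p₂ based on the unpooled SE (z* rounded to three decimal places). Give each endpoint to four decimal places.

p̂₁ = 20/100 = 0.20000, p̂₂ = 175/608 = 0.28783; p̂₁ − p̂₂ = -0.08783.
SE = √(0.001600000 + 0.000337144) = √0.001937144 = 0.044013.
z* = 1.960 at the 95% level. Margin = 1.960·0.044013 = 0.08627.
CI: -0.08783 ± 0.08627 = (-0.1741, -0.0016).

(-0.1741, -0.0016)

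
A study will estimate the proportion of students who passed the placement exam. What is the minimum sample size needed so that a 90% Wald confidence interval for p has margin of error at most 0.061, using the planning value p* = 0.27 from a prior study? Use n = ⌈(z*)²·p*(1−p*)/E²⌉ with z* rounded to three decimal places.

z* = 1.645 at the 90% level.
p*(1−p*) = 0.1971.
Required n before rounding: 2.706025 × 0.1971 / 0.061² = 143.337.
⌈143.337⌉ = 144.

n = 144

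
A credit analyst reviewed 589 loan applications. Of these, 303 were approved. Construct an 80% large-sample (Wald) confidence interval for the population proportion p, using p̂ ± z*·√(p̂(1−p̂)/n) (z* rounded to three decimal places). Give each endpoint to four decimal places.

(0.4880, 0.5408)

The sample proportion is 303/589 = 0.51443.
SE = √(p̂(1−p̂)/n) = √(0.249792/589) = 0.020594.
For 80% confidence, z* = 1.282.
Margin of error: 1.282 × 0.020594 = 0.02640.
Interval: 0.51443 ± 0.02640 → (0.4880, 0.5408).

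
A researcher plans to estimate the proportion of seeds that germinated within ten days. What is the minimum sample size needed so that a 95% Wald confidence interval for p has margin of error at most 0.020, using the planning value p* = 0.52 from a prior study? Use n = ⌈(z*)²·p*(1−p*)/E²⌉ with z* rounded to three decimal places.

n = 2398

For 95% confidence, z* = 1.960.
p*(1−p*) = 0.52·0.48 = 0.2496.
Required n before rounding: 3.841600 × 0.2496 / 0.020² = 2397.158.
Rounding up, n = 2398.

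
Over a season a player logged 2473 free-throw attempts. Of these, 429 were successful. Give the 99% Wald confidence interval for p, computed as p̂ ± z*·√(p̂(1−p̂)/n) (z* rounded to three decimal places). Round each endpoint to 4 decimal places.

With x = 429 successes in n = 2473, p̂ = 0.17347.
SE(p̂) = √(0.17347·0.82653/2473) = 0.007614.
z* = 2.576 at the 99% level.
Margin of error: 2.576 × 0.007614 = 0.01961.
So the interval runs from 0.1539 to 0.1931.

(0.1539, 0.1931)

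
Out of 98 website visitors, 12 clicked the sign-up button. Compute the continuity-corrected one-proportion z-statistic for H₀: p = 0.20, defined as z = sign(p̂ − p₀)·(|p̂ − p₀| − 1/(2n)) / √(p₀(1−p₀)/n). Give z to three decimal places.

p̂ = 12/98 = 0.12245. p̂ − p₀ = -0.077551.
Continuity correction 1/(2n) = 1/196 = 0.005102.
Corrected numerator: |-0.077551| − 0.005102 = 0.072449.
SE₀ = √(0.20·0.80/98) = 0.040406.
z = −0.072449/0.040406 = -1.793.

z = -1.793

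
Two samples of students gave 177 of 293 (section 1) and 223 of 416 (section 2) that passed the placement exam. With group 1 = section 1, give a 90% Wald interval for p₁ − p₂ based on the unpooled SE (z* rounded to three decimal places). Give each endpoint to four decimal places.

(0.0062, 0.1299)

p̂₁ = 177/293 = 0.60410, p̂₂ = 223/416 = 0.53606; p̂₁ − p̂₂ = 0.06804.
SE = √(0.000816260 + 0.000597836) = √0.001414096 = 0.037604.
z* = 1.645 at the 90% level. Margin = 1.645·0.037604 = 0.06186.
So the interval runs from 0.0062 to 0.1299.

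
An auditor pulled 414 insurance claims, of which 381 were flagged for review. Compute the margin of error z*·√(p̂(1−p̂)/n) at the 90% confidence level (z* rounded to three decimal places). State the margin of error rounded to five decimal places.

p̂ = 381/414 = 0.92029.
SE = √(p̂(1−p̂)/n) = √(0.073356/414) = 0.013311.
For 90% confidence, z* = 1.645.
ME = 1.645·0.013311 = 0.02190.

ME = 0.02190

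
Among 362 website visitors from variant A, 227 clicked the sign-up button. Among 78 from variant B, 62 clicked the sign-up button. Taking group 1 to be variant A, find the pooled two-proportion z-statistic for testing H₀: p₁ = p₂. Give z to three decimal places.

z = -2.831

Sample proportions: p̂₁ = 227/362 = 0.62707 and p̂₂ = 62/78 = 0.79487.
Pooling: p̂ = 289/440 = 0.65682.
SE = √[p̂(1−p̂)(1/n₁+1/n₂)] = √[0.65682·0.34318·(1/362+1/78)] ≈ 0.059267.
z = (p̂₁ − p̂₂)/SE = (0.62707 − 0.79487)/0.059267 = -0.16780/0.059267 = -2.831.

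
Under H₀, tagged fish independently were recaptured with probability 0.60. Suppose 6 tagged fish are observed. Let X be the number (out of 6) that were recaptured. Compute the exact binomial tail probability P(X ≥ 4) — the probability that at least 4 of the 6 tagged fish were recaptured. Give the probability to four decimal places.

X is binomial with n = 6 and p = 0.60.
P(X ≥ 4) = C(6,4)·0.60^4·0.40^2 + C(6,5)·0.60^5·0.40^1 + C(6,6)·0.60^6·0.40^0.
= 0.311040 + 0.186624 + 0.046656 = 0.5443.

P = 0.5443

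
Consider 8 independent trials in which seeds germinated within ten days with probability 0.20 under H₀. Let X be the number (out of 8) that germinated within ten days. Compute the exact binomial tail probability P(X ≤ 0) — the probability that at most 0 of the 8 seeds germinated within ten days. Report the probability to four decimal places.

X is binomial with n = 8 and p = 0.20.
P(X ≤ 0) = C(8,0)·0.20^0·0.80^8.
= 0.167772 = 0.1678.

P = 0.1678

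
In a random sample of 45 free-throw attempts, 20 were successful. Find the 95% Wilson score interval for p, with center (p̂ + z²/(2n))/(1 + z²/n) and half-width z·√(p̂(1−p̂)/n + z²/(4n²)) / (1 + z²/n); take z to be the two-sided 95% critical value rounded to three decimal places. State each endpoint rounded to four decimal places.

(0.3094, 0.5882)

Here p̂ = 20/45 = 0.44444 and z = 1.960 (z² = 3.841600).
Denominator 1 + z²/n = 1 + 3.841600/45 = 1.085369.
Center = (0.44444 + 0.042684)/1.085369 = 0.44881.
Radicand: p̂(1−p̂)/n + z²/(4n²) = 0.005486968 + 0.000474272 = 0.005961240.
Half-width = 1.960·√0.005961240/1.085369 = 0.13943.
CI: 0.44881 ± 0.13943 = (0.3094, 0.5882).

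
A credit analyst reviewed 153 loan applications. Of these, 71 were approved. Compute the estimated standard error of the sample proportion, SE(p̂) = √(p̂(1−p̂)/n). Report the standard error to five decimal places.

Sample proportion p̂ = 71/153 = 0.46405.
p̂(1−p̂) = 0.46405·0.53595 = 0.248708.
Dividing by n and taking the root: √0.001625542 = 0.04032.

SE = 0.04032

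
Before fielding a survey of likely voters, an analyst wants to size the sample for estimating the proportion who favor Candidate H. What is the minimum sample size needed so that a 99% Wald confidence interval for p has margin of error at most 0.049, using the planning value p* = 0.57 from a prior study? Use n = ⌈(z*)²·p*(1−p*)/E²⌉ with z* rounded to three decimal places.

For 99% confidence, z* = 2.576.
p*(1−p*) = 0.57·0.43 = 0.2451.
(z*)²·p*(1−p*)/E² = 6.635776·0.2451/0.002401 = 677.396.
Rounding up, n = 678.

n = 678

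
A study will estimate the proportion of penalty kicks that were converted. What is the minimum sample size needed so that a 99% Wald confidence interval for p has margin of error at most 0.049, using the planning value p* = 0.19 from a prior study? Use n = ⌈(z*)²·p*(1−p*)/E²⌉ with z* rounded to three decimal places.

n = 426

z* = 2.576 at the 99% level.
p*(1−p*) = 0.1539.
(z*)²·p*(1−p*)/E² = 6.635776·0.1539/0.002401 = 425.342.
Rounding up, n = 426.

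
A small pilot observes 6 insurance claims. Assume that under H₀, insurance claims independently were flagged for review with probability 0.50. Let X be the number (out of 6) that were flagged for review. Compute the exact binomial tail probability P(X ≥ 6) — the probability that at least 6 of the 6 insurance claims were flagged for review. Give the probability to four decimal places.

X ~ Binomial(n=6, p=0.50).
P(X ≥ 6) = C(6,6)·0.50^6·0.50^0.
= 0.015625 = 0.0156.

P = 0.0156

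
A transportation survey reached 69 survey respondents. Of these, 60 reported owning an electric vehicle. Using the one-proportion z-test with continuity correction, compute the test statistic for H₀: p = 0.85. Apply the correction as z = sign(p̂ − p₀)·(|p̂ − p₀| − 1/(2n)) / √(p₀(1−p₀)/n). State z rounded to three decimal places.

z = 0.287

With x = 60 successes in n = 69, p̂ = 0.86957. p̂ − p₀ = 0.019565.
1/(2n) = 0.007246.
Corrected numerator: |0.019565| − 0.007246 = 0.012319.
Under H₀, SE = √(p₀(1−p₀)/n) = √(0.85·0.15/69) = √0.001847826 = 0.042986.
z = +0.012319/0.042986 = 0.287.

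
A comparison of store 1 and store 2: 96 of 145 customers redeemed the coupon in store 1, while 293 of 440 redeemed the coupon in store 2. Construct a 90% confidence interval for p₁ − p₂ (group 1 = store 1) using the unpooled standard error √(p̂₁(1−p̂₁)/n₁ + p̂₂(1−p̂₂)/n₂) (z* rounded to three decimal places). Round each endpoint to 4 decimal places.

p̂₁ = 0.66207, p̂₂ = 0.66591, so the observed difference is -0.00384.
SE = √(0.001542991 + 0.000505623) = √0.002048614 = 0.045262.
z* = 1.645 at the 90% level. Margin of error = 0.07446.
CI: -0.00384 ± 0.07446 = (-0.0783, 0.0706).

(-0.0783, 0.0706)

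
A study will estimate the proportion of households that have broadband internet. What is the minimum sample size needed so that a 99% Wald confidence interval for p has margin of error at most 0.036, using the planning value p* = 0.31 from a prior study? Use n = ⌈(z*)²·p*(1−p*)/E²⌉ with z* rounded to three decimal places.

n = 1096

z* = 2.576 at the 99% level.
p*(1−p*) = 0.2139.
(z*)²·p*(1−p*)/E² = 6.635776·0.2139/0.001296 = 1095.210.
Rounding up, n = 1096.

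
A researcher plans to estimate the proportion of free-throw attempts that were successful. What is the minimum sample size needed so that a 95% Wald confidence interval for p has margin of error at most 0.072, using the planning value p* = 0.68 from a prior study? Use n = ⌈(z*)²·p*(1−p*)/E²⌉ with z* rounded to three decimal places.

n = 162

For 95% confidence, z* = 1.960.
p*(1−p*) = 0.68·0.32 = 0.2176.
(z*)²·p*(1−p*)/E² = 3.841600·0.2176/0.005184 = 161.252.
Rounding up, n = 162.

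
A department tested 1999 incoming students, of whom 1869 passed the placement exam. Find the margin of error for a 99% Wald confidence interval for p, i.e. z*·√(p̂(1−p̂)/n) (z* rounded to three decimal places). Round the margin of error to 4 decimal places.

The sample proportion is 1869/1999 = 0.93497.
SE = √(p̂(1−p̂)/n) = √(0.060803/1999) = 0.005515.
The 99% critical value is z* = 2.576.
Margin of error = z*·SE = 2.576 × 0.005515 = 0.0142.

ME = 0.0142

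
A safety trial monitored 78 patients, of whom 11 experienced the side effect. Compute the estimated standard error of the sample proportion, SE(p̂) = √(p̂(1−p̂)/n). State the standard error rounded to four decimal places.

SE = 0.0394

p̂ = 11/78 = 0.14103.
p̂(1−p̂) = 0.14103·0.85897 = 0.121141.
SE = √(0.121141/78) = √0.001553090 = 0.0394.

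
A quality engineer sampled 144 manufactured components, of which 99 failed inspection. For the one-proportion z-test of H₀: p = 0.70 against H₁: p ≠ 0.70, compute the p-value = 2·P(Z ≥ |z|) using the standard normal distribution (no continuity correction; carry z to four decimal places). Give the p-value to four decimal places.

Sample proportion p̂ = 99/144 = 0.68750.
Null standard error: √(0.70·0.30/144) = √0.001458333 = 0.038188.
Test statistic (full precision, shown to 4 dp): z = (99/144 − 0.70)/SE₀ ≈ -0.3273.
From the standard normal, 2·P(Z ≥ |z|) = 0.7434.

p-value = 0.7434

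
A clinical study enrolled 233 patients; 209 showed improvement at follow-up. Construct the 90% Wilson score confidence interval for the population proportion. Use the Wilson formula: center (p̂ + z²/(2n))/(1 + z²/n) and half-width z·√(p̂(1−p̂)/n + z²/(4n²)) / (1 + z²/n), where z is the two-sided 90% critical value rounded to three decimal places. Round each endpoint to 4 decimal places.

(0.8596, 0.9253)

p̂ = 209/233 = 0.89700; z = 1.645, so z² = 2.706025.
1 + z²/n = 1.011614.
Adjusted center: (0.89700 + z²/(2n))/1.011614 = 0.89244.
Radicand: p̂(1−p̂)/n + z²/(4n²) = 0.000396543 + 0.000012461 = 0.000409004.
Half-width = z·√(radicand)/denom = 1.645·0.020224/1.011614 = 0.03289.
So the interval runs from 0.8596 to 0.9253.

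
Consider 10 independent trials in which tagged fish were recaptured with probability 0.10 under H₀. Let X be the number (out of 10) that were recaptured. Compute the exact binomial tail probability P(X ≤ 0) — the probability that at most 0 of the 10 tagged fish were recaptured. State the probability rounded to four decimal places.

P = 0.3487

X is binomial with n = 10 and p = 0.10.
P(X ≤ 0) = C(10,0)·0.10^0·0.90^10.
= 0.348678 = 0.3487.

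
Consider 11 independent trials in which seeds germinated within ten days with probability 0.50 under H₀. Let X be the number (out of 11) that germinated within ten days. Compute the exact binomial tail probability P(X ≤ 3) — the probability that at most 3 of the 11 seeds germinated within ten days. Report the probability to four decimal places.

P = 0.1133

X is binomial with n = 11 and p = 0.50.
P(X ≤ 3) = C(11,0)·0.50^0·0.50^11 + C(11,1)·0.50^1·0.50^10 + C(11,2)·0.50^2·0.50^9 + C(11,3)·0.50^3·0.50^8.
= 0.000488 + 0.005371 + 0.026855 + 0.080566 = 0.1133.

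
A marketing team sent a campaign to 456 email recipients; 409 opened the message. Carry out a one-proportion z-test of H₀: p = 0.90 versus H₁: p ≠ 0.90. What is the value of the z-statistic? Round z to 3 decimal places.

z = -0.219

p̂ = 409/456 = 0.89693.
SE₀ = √(0.90·0.10/456) = 0.014049.
z = (0.89693 − 0.90)/0.014049 = -0.00307/0.014049 = -0.219.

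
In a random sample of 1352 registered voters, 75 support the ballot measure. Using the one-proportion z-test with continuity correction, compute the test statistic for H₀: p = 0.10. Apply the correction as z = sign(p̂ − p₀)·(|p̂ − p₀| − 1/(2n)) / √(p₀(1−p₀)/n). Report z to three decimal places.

z = -5.412

The sample proportion is 75/1352 = 0.05547. p̂ − p₀ = -0.044527.
Continuity correction 1/(2n) = 1/2704 = 0.000370.
Corrected numerator: |-0.044527| − 0.000370 = 0.044157.
Under H₀, SE = √(p₀(1−p₀)/n) = √(0.10·0.90/1352) = √0.000066568 = 0.008159.
z = −0.044157/0.008159 = -5.412.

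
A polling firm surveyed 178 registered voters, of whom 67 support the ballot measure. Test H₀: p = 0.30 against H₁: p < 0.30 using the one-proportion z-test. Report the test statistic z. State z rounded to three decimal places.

z = 2.224

With x = 67 successes in n = 178, p̂ = 0.37640.
Null standard error: √(0.30·0.70/178) = √0.001179775 = 0.034348.
Test statistic: z = 0.07640/0.034348 = 2.224.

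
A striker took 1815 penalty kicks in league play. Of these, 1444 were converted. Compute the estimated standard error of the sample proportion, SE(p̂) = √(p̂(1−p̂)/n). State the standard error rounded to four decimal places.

SE = 0.0095

Sample proportion p̂ = 1444/1815 = 0.79559.
p̂(1−p̂) = 0.162627.
SE = √(0.162627/1815) = 0.0095.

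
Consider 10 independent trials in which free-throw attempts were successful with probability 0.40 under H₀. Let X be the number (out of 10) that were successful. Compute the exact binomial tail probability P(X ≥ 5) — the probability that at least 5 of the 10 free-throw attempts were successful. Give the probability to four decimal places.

X ~ Binomial(n=10, p=0.40).
P(X ≥ 5) = Σ_{j=5}^{10} C(10,j)·0.40^j·0.60^{10−j}.
= 0.200658 + 0.111477 + 0.042467 + 0.010617 + 0.001573 + 0.000105 = 0.3669.

P = 0.3669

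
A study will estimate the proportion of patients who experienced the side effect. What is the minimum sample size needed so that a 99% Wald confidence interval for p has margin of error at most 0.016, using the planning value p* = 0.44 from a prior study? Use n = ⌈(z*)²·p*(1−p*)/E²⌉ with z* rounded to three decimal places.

For 99% confidence, z* = 2.576.
p*(1−p*) = 0.2464.
(z*)²·p*(1−p*)/E² = 6.635776·0.2464/0.000256 = 6386.934.
Rounding up, n = 6387.

n = 6387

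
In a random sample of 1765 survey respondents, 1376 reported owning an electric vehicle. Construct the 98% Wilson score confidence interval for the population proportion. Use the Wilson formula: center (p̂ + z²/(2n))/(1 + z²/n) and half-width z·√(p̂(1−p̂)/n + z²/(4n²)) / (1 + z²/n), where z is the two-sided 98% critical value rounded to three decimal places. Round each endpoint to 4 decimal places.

p̂ = 1376/1765 = 0.77960; z = 2.326, so z² = 5.410276.
Denominator 1 + z²/n = 1 + 5.410276/1765 = 1.003065.
Center = (0.77960 + 0.001533)/1.003065 = 0.77875.
Radicand: p̂(1−p̂)/n + z²/(4n²) = 0.000097350 + 0.000000434 = 0.000097784.
Half-width = 2.326·√0.000097784/1.003065 = 0.02293.
Interval: 0.77875 ± 0.02293 → (0.7558, 0.8017).

(0.7558, 0.8017)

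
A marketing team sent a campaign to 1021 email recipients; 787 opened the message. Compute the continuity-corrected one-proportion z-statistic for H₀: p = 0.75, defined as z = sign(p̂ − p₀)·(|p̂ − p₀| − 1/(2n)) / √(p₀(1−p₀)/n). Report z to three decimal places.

z = 1.500

p̂ = 787/1021 = 0.77081. p̂ − p₀ = 0.020813.
1/(2n) = 0.000490.
Corrected numerator: |0.020813| − 0.000490 = 0.020323.
Null standard error: √(0.75·0.25/1021) = √0.000183643 = 0.013552.
z = +0.020323/0.013552 = 1.500.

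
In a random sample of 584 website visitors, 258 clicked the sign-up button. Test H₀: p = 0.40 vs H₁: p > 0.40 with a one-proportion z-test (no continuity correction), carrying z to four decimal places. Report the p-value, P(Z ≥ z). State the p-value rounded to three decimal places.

p̂ = 258/584 = 0.44178.
SE₀ = √(0.40·0.60/584) = 0.020272.
Test statistic (full precision, shown to 4 dp): z = (258/584 − 0.40)/SE₀ ≈ 2.0610.
From the standard normal, P(Z ≥ z) = 0.020.

p-value = 0.020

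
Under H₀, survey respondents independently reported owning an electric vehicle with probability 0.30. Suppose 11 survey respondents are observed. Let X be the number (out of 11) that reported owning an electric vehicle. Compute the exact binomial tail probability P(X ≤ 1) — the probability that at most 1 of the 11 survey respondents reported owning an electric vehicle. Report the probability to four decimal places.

X is binomial with n = 11 and p = 0.30.
P(X ≤ 1) = C(11,0)·0.30^0·0.70^11 + C(11,1)·0.30^1·0.70^10.
= 0.019773 + 0.093217 = 0.1130.

P = 0.1130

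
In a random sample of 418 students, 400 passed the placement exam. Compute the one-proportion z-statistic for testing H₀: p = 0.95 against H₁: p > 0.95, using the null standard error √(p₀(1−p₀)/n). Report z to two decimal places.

z = 0.65

The sample proportion is 400/418 = 0.95694.
Null standard error: √(0.95·0.05/418) = √0.000113636 = 0.010660.
Test statistic: z = 0.00694/0.010660 = 0.65.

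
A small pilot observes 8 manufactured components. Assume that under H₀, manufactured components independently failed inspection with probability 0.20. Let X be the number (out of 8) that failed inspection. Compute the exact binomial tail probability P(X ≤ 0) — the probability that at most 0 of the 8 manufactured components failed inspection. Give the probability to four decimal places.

X is binomial with n = 8 and p = 0.20.
P(X ≤ 0) = C(8,0)·0.20^0·0.80^8.
= 0.167772 = 0.1678.

P = 0.1678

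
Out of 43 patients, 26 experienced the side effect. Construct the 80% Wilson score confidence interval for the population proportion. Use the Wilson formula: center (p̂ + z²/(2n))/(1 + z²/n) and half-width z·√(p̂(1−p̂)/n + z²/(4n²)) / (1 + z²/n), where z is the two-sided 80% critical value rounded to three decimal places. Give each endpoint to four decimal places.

p̂ = 26/43 = 0.60465; z = 1.282, so z² = 1.643524.
Denominator 1 + z²/n = 1 + 1.643524/43 = 1.038221.
Center = (0.60465 + 0.019111)/1.038221 = 0.60080.
Radicand: p̂(1−p̂)/n + z²/(4n²) = 0.005559259 + 0.000222218 = 0.005781477.
Half-width = 1.282·√0.005781477/1.038221 = 0.09389.
Interval: 0.60080 ± 0.09389 → (0.5069, 0.6947).

(0.5069, 0.6947)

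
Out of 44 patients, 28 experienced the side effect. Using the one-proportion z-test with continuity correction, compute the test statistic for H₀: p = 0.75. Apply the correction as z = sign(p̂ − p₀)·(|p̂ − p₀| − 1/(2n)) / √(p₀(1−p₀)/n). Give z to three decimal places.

p̂ = 28/44 = 0.63636. p̂ − p₀ = -0.113636.
Continuity correction 1/(2n) = 1/88 = 0.011364.
Corrected numerator: |-0.113636| − 0.011364 = 0.102272.
Null standard error: √(0.75·0.25/44) = √0.004261364 = 0.065279.
z = (−)0.102272/0.065279 = -1.567.

z = -1.567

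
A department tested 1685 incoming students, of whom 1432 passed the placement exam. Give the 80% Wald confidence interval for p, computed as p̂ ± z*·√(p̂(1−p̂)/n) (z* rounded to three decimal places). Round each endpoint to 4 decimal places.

The sample proportion is 1432/1685 = 0.84985.
SE = √(p̂(1−p̂)/n) = √(0.127604/1685) = 0.008702.
For 80% confidence, z* = 1.282.
Margin = 1.282·0.008702 = 0.01116.
CI: 0.84985 ± 0.01116 = (0.8387, 0.8610).

(0.8387, 0.8610)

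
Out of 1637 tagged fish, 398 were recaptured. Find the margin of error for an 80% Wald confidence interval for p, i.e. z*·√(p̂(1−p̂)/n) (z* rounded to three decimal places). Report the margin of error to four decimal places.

ME = 0.0136

Sample proportion p̂ = 398/1637 = 0.24313.
SE = √(p̂(1−p̂)/n) = √(0.184017/1637) = 0.010602.
z* = 1.282 at the 80% level.
So ME = 0.0136.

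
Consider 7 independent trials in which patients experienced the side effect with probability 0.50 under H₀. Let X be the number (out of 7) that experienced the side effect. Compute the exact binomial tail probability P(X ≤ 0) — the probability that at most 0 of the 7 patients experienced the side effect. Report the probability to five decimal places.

X is binomial with n = 7 and p = 0.50.
P(X ≤ 0) = C(7,0)·0.50^0·0.50^7.
= 0.007812 = 0.00781.

P = 0.00781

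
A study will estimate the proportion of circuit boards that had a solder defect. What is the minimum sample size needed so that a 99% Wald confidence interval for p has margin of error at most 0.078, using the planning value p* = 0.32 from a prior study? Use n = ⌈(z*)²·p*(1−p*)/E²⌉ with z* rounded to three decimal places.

z* = 2.576 at the 99% level.
p*(1−p*) = 0.32·0.68 = 0.2176.
(z*)²·p*(1−p*)/E² = 6.635776·0.2176/0.006084 = 237.335.
⌈237.335⌉ = 238.

n = 238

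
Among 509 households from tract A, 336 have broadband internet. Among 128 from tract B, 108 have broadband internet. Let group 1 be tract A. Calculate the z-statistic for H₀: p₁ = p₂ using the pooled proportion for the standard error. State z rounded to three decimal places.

z = -4.041

Sample proportions: p̂₁ = 336/509 = 0.66012 and p̂₂ = 108/128 = 0.84375.
Pooled p̂ = (336+108)/(509+128) = 444/637 = 0.69702.
Pooled SE = √[0.2111842·0.00977714] ≈ 0.045440.
z = (p̂₁ − p̂₂)/SE = (0.66012 − 0.84375)/0.045440 = -0.18363/0.045440 = -4.041.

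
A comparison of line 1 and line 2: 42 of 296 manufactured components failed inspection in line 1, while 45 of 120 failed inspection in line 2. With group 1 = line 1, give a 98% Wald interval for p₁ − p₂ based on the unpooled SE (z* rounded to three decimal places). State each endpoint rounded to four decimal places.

(-0.3462, -0.1200)

p̂₁ = 42/296 = 0.14189, p̂₂ = 45/120 = 0.37500; p̂₁ − p̂₂ = -0.23311.
Unpooled SE = √(p̂₁(1−p̂₁)/n₁ + p̂₂(1−p̂₂)/n₂) = √(0.000411347 + 0.001953125) = 0.048626.
The 98% critical value is z* = 2.326. Margin = 2.326·0.048626 = 0.11310.
Interval: -0.23311 ± 0.11310 → (-0.3462, -0.1200).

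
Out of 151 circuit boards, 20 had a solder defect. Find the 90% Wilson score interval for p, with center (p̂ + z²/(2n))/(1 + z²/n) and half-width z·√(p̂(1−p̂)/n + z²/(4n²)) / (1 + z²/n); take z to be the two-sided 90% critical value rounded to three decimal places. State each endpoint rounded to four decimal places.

Here p̂ = 20/151 = 0.13245 and z = 1.645 (z² = 2.706025).
Denominator 1 + z²/n = 1 + 2.706025/151 = 1.017921.
Adjusted center: (0.13245 + z²/(2n))/1.017921 = 0.13892.
Radicand: p̂(1−p̂)/n + z²/(4n²) = 0.000760975 + 0.000029670 = 0.000790645.
Half-width = 1.645·√0.000790645/1.017921 = 0.04544.
Interval: 0.13892 ± 0.04544 → (0.0935, 0.1844).

(0.0935, 0.1844)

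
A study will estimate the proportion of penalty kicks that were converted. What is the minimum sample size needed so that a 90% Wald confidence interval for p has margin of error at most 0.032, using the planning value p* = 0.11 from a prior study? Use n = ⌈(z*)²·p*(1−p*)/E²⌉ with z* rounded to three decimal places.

The 90% critical value is z* = 1.645.
p*(1−p*) = 0.0979.
Required n before rounding: 2.706025 × 0.0979 / 0.032² = 258.711.
Rounding up, n = 259.

n = 259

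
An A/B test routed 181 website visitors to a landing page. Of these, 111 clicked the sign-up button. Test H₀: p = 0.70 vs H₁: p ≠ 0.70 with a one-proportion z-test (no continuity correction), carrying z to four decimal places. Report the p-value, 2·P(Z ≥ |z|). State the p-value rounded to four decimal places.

p-value = 0.0109

Sample proportion p̂ = 111/181 = 0.61326.
Under H₀, SE = √(p₀(1−p₀)/n) = √(0.70·0.30/181) = √0.001160221 = 0.034062.
Test statistic (full precision, shown to 4 dp): z = (111/181 − 0.70)/SE₀ ≈ -2.5465.
From the standard normal, 2·P(Z ≥ |z|) = 0.0109.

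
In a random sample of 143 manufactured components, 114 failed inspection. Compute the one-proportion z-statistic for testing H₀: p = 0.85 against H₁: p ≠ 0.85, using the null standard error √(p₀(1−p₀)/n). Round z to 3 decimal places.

The sample proportion is 114/143 = 0.79720.
Under H₀, SE = √(p₀(1−p₀)/n) = √(0.85·0.15/143) = √0.000891608 = 0.029860.
Test statistic: z = -0.05280/0.029860 = -1.768.

z = -1.768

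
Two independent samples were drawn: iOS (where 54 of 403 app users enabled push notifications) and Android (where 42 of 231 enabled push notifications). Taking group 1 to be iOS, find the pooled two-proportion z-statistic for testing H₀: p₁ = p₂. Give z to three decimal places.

Sample proportions: p̂₁ = 54/403 = 0.13400 and p̂₂ = 42/231 = 0.18182.
Pooled p̂ = (54+42)/(403+231) = 96/634 = 0.15142.
SE = √[p̂(1−p̂)(1/n₁+1/n₂)] = √[0.15142·0.84858·(1/403+1/231)] ≈ 0.029582.
z = -0.04782/0.029582 = -1.617.

z = -1.617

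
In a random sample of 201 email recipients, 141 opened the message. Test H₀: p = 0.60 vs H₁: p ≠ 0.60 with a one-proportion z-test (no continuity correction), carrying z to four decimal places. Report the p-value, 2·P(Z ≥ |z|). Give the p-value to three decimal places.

The sample proportion is 141/201 = 0.70149.
Null standard error: √(0.60·0.40/201) = √0.001194030 = 0.034555.
z = (p̂ − p₀)/SE = (141/201 − 0.60)/0.034555 ≈ 2.9372.
p-value = 2·P(Z ≥ |z|) with z = 2.9372 → 0.003.

p-value = 0.003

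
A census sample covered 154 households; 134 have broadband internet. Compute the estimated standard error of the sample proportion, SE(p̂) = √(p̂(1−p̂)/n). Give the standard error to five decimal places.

The sample proportion is 134/154 = 0.87013.
p̂(1−p̂) = 0.87013·0.12987 = 0.113004.
SE = √(0.113004/154) = 0.02709.

SE = 0.02709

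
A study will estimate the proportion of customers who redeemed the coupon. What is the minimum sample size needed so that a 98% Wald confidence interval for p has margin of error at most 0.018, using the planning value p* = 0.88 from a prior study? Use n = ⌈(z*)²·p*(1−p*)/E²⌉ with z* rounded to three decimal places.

The 98% critical value is z* = 2.326.
p*(1−p*) = 0.88·0.12 = 0.1056.
(z*)²·p*(1−p*)/E² = 5.410276·0.1056/0.000324 = 1763.349.
⌈1763.349⌉ = 1764.

n = 1764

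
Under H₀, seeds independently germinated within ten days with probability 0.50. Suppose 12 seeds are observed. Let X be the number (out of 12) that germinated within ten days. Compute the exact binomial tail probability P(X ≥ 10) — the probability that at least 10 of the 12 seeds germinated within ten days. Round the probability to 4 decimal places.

P = 0.0193

X ~ Binomial(n=12, p=0.50).
P(X ≥ 10) = C(12,10)·0.50^10·0.50^2 + C(12,11)·0.50^11·0.50^1 + C(12,12)·0.50^12·0.50^0.
= 0.016113 + 0.002930 + 0.000244 = 0.0193.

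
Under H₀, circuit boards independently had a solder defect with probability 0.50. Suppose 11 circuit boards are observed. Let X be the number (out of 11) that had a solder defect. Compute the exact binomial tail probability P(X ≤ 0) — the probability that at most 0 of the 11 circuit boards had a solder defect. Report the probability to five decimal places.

P = 0.00049

X is binomial with n = 11 and p = 0.50.
P(X ≤ 0) = C(11,0)·0.50^0·0.50^11.
= 0.000488 = 0.00049.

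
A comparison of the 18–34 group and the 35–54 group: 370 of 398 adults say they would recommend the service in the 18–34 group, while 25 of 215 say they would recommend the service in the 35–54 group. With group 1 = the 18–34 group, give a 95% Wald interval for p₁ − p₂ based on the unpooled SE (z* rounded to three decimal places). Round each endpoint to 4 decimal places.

(0.7637, 0.8630)

p̂₁ = 370/398 = 0.92965, p̂₂ = 25/215 = 0.11628; p̂₁ − p̂₂ = 0.81337.
Unpooled SE = √(p̂₁(1−p̂₁)/n₁ + p̂₂(1−p̂₂)/n₂) = √(0.000164328 + 0.000477945) = 0.025343.
z* = 1.960 at the 95% level. Margin of error = 0.04967.
CI: 0.81337 ± 0.04967 = (0.7637, 0.8630).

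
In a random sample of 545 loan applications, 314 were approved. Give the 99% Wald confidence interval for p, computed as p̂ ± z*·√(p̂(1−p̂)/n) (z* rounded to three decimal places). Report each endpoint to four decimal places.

(0.5216, 0.6307)

p̂ = 314/545 = 0.57615.
Standard error of p̂: √(0.244202/545) = √0.000448076 = 0.021168.
The 99% critical value is z* = 2.576.
Margin = 2.576·0.021168 = 0.05453.
CI: 0.57615 ± 0.05453 = (0.5216, 0.6307).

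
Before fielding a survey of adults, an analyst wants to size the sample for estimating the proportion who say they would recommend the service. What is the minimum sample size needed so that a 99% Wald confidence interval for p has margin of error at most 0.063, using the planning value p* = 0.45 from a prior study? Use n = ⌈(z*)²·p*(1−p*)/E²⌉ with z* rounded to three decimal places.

For 99% confidence, z* = 2.576.
p*(1−p*) = 0.45·0.55 = 0.2475.
(z*)²·p*(1−p*)/E² = 6.635776·0.2475/0.003969 = 413.796.
⌈413.796⌉ = 414.

n = 414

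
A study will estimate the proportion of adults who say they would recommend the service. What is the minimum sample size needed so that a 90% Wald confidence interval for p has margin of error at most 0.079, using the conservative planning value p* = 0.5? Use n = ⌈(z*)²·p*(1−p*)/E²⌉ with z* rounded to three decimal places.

n = 109

For 90% confidence, z* = 1.645.
p*(1−p*) = 0.2500.
Required n before rounding: 2.706025 × 0.2500 / 0.079² = 108.397.
Rounding up, n = 109.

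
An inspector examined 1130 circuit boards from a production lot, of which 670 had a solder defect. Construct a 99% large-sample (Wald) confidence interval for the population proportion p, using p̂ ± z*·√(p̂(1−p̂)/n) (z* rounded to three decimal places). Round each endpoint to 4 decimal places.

p̂ = 670/1130 = 0.59292.
Standard error of p̂: √(0.241366/1130) = √0.000213598 = 0.014615.
The 99% critical value is z* = 2.576.
Margin of error: 2.576 × 0.014615 = 0.03765.
CI: 0.59292 ± 0.03765 = (0.5553, 0.6306).

(0.5553, 0.6306)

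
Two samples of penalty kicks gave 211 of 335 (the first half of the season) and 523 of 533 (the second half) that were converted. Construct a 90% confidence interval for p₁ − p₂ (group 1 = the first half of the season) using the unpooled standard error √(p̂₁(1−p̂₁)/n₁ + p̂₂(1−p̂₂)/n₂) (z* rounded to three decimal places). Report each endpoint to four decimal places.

p̂₁ = 211/335 = 0.62985, p̂₂ = 523/533 = 0.98124; p̂₁ − p̂₂ = -0.35139.
SE = √(0.000695937 + 0.000034540) = √0.000730477 = 0.027027.
For 90% confidence, z* = 1.645. Margin of error = 0.04446.
Interval: -0.35139 ± 0.04446 → (-0.3958, -0.3069).

(-0.3958, -0.3069)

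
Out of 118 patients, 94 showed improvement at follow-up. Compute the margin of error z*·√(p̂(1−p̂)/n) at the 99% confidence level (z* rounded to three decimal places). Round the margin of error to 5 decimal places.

p̂ = 94/118 = 0.79661.
SE = √(p̂(1−p̂)/n) = √(0.162022/118) = 0.037055.
The 99% critical value is z* = 2.576.
Margin of error = z*·SE = 2.576 × 0.037055 = 0.09545.

ME = 0.09545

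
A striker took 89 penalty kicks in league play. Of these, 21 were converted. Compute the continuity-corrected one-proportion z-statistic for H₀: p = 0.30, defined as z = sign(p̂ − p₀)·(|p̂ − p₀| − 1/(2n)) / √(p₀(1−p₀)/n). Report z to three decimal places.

Sample proportion p̂ = 21/89 = 0.23596. p̂ − p₀ = -0.064045.
1/(2n) = 0.005618.
Corrected numerator: |-0.064045| − 0.005618 = 0.058427.
Null standard error: √(0.30·0.70/89) = √0.002359551 = 0.048575.
z = −0.058427/0.048575 = -1.203.

z = -1.203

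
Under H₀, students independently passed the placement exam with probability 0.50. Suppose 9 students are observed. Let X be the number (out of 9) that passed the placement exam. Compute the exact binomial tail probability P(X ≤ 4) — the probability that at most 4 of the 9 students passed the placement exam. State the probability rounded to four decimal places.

X ~ Binomial(n=9, p=0.50).
P(X ≤ 4) = Σ_{j=0}^{4} C(9,j)·0.50^j·0.50^{9−j}.
= 0.001953 + 0.017578 + 0.070312 + 0.164062 + 0.246094 = 0.5000.

P = 0.5000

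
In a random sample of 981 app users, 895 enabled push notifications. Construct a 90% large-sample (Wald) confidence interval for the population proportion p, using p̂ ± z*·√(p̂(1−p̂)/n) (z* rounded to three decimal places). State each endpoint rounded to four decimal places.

(0.8975, 0.9272)

With x = 895 successes in n = 981, p̂ = 0.91233.
SE = √(p̂(1−p̂)/n) = √(0.079980/981) = 0.009029.
The 90% critical value is z* = 1.645.
Margin = 1.645·0.009029 = 0.01485.
Interval: 0.91233 ± 0.01485 → (0.8975, 0.9272).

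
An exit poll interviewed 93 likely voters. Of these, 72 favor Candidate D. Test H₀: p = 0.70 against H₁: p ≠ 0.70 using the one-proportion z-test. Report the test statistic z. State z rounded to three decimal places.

With x = 72 successes in n = 93, p̂ = 0.77419.
SE₀ = √(0.70·0.30/93) = 0.047519.
z = (0.77419 − 0.70)/0.047519 = 0.07419/0.047519 = 1.561.

z = 1.561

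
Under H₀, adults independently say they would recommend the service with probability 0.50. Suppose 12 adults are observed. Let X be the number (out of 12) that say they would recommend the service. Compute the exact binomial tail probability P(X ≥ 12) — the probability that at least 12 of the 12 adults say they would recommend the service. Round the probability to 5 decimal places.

X is binomial with n = 12 and p = 0.50.
P(X ≥ 12) = C(12,12)·0.50^12·0.50^0.
= 0.000244 = 0.00024.

P = 0.00024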